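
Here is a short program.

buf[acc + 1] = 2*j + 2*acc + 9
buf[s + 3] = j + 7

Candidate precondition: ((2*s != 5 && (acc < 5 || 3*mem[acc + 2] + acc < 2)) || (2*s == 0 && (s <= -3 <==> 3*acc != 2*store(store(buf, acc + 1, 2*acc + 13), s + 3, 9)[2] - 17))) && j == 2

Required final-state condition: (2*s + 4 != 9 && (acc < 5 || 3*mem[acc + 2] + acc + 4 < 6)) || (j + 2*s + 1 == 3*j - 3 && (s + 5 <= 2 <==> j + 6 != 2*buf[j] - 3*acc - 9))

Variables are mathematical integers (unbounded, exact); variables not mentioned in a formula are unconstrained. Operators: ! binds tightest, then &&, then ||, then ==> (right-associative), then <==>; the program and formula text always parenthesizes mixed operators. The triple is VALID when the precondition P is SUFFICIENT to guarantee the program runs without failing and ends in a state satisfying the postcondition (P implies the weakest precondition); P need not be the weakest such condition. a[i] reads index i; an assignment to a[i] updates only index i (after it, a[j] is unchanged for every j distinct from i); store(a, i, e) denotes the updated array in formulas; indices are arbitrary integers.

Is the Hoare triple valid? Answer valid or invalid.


Working backward. After the program, the postcondition (2*s + 4 != 9 && (acc < 5 || 3*mem[acc + 2] + acc + 4 < 6)) || (j + 2*s + 1 == 3*j - 3 && (s + 5 <= 2 <==> j + 6 != 2*buf[j] - 3*acc - 9)) must hold; in canonical form it is (2*s != 5 && (acc < 5 || 3*mem[acc + 2] + acc < 2)) || (2*s == 2*j - 4 && (s <= -3 <==> 3*acc + j != 2*buf[j] - 15)).
Before buf[s + 3] := j + 7: (2*s != 5 && (acc < 5 || 3*mem[acc + 2] + acc < 2)) || (2*s == 2*j - 4 && (s <= -3 <==> 3*acc + j != 2*store(buf, s + 3, j + 7)[j] - 15))
Before buf[acc + 1] := 2*j + 2*acc + 9: (2*s != 5 && (acc < 5 || 3*mem[acc + 2] + acc < 2)) || (2*s == 2*j - 4 && (s <= -3 <==> 3*acc + j != 2*store(store(buf, acc + 1, 2*acc + 2*j + 9), s + 3, j + 7)[j] - 15))
The weakest precondition is (2*s != 5 && (acc < 5 || 3*mem[acc + 2] + acc < 2)) || (2*s == 2*j - 4 && (s <= -3 <==> 3*acc + j != 2*store(store(buf, acc + 1, 2*acc + 2*j + 9), s + 3, j + 7)[j] - 15)).
Check whether ((2*s != 5 && (acc < 5 || 3*mem[acc + 2] + acc < 2)) || (2*s == 0 && (s <= -3 <==> 3*acc != 2*store(store(buf, acc + 1, 2*acc + 13), s + 3, 9)[2] - 17))) && j == 2 implies it.
Every state satisfying the precondition satisfies the weakest precondition: the implication holds.
Answer: valid


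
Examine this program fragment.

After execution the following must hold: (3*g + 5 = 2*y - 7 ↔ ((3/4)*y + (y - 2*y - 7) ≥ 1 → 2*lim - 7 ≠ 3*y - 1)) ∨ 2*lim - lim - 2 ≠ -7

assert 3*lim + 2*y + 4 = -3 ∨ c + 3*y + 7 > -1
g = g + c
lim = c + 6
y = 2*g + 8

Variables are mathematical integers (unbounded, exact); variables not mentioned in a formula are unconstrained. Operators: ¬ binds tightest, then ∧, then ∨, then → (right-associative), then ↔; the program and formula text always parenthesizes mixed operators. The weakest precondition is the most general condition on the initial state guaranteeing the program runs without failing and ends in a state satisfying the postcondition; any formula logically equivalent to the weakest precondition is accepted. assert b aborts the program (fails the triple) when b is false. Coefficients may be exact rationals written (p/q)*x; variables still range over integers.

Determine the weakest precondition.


Working backward. After the program, the postcondition (3*g + 5 = 2*y - 7 ↔ ((3/4)*y + (y - 2*y - 7) ≥ 1 → 2*lim - 7 ≠ 3*y - 1)) ∨ 2*lim - lim - 2 ≠ -7 must hold; in canonical form it is (3*g = 2*y - 12 ↔ ((1/4)*y ≤ -8 → 2*lim ≠ 3*y + 6)) ∨ lim ≠ -5.
Before y := 2*g + 8: (g = -4 ↔ ((1/2)*g ≤ -10 → 2*lim ≠ 6*g + 30)) ∨ lim ≠ -5
Before lim := c + 6: (g = -4 ↔ ((1/2)*g ≤ -10 → 2*c ≠ 6*g + 18)) ∨ c ≠ -11
Before g := g + c: (c + g = -4 ↔ ((1/2)*c + (1/2)*g ≤ -10 → 4*c + 6*g ≠ -18)) ∨ c ≠ -11
Before assert 3*lim + 2*y + 4 = -3 ∨ c + 3*y + 7 > -1: (3*lim + 2*y = -7 ∨ c + 3*y > -8) ∧ ((c + g = -4 ↔ ((1/2)*c + (1/2)*g ≤ -10 → 4*c + 6*g ≠ -18)) ∨ c ≠ -11)
Answer: WP = (3*lim + 2*y = -7 ∨ c + 3*y > -8) ∧ ((c + g = -4 ↔ ((1/2)*c + (1/2)*g ≤ -10 → 4*c + 6*g ≠ -18)) ∨ c ≠ -11)


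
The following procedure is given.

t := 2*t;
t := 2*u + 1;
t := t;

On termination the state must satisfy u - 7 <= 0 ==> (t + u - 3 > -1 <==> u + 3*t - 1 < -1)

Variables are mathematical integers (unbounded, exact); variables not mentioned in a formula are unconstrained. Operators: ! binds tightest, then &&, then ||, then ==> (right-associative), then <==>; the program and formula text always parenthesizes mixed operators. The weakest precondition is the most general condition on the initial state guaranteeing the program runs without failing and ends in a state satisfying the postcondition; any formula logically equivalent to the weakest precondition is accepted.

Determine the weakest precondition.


Working backward. After the program, the postcondition u - 7 <= 0 ==> (t + u - 3 > -1 <==> u + 3*t - 1 < -1) must hold; in canonical form it is u <= 7 ==> (t + u > 2 <==> 3*t + u < 0).
Before t := t: u <= 7 ==> (t + u > 2 <==> 3*t + u < 0)
Before t := 2*u + 1: u <= 7 ==> (3*u > 1 <==> 7*u < -3)
Before t := 2*t: u <= 7 ==> (3*u > 1 <==> 7*u < -3)
Answer: WP = u <= 7 ==> (3*u > 1 <==> 7*u < -3)


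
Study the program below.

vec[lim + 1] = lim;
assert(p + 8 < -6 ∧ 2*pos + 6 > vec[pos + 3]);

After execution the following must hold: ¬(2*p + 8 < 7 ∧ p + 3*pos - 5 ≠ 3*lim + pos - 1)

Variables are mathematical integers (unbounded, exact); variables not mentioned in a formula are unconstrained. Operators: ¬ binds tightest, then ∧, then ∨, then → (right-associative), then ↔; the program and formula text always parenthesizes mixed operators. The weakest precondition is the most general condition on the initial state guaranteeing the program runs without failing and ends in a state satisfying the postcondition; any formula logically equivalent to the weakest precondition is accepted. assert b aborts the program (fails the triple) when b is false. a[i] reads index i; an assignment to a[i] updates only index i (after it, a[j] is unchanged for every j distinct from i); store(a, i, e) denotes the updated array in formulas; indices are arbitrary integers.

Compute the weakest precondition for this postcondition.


Working backward. After the program, the postcondition ¬(2*p + 8 < 7 ∧ p + 3*pos - 5 ≠ 3*lim + pos - 1) must hold; in canonical form it is ¬(2*p < -1 ∧ p + 2*pos ≠ 3*lim + 4).
Before assert p + 8 < -6 ∧ 2*pos + 6 > vec[pos + 3]: p < -14 ∧ 2*pos > vec[pos + 3] - 6 ∧ (¬(2*p < -1 ∧ p + 2*pos ≠ 3*lim + 4))
Before vec[lim + 1] := lim: p < -14 ∧ 2*pos > store(vec, lim + 1, lim)[pos + 3] - 6 ∧ (¬(2*p < -1 ∧ p + 2*pos ≠ 3*lim + 4))
Answer: WP = p < -14 ∧ 2*pos > store(vec, lim + 1, lim)[pos + 3] - 6 ∧ (¬(2*p < -1 ∧ p + 2*pos ≠ 3*lim + 4))


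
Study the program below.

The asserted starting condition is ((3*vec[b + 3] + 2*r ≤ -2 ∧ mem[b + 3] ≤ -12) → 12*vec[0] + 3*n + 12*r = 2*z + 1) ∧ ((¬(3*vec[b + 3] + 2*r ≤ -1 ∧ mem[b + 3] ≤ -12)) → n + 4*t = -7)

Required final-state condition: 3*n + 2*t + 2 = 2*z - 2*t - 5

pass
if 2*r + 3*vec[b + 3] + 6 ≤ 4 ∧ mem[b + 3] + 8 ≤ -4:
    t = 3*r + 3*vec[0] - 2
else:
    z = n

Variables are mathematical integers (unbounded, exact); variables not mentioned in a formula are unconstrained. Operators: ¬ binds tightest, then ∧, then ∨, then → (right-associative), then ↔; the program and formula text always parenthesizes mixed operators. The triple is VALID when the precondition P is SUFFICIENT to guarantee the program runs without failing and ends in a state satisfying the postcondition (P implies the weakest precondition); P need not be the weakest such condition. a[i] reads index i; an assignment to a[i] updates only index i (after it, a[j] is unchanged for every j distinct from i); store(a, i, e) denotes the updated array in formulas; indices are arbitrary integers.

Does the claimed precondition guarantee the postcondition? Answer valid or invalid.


Working backward. After the program, the postcondition 3*n + 2*t + 2 = 2*z - 2*t - 5 must hold; in canonical form it is 3*n + 4*t = 2*z - 7.
Then branch requires 12*vec[0] + 3*n + 12*r = 2*z + 1; else branch requires n + 4*t = -7.
Before the if: ((3*vec[b + 3] + 2*r ≤ -2 ∧ mem[b + 3] ≤ -12) → 12*vec[0] + 3*n + 12*r = 2*z + 1) ∧ ((¬(3*vec[b + 3] + 2*r ≤ -2 ∧ mem[b + 3] ≤ -12)) → n + 4*t = -7)
Before skip: ((3*vec[b + 3] + 2*r ≤ -2 ∧ mem[b + 3] ≤ -12) → 12*vec[0] + 3*n + 12*r = 2*z + 1) ∧ ((¬(3*vec[b + 3] + 2*r ≤ -2 ∧ mem[b + 3] ≤ -12)) → n + 4*t = -7)
The weakest precondition is ((3*vec[b + 3] + 2*r ≤ -2 ∧ mem[b + 3] ≤ -12) → 12*vec[0] + 3*n + 12*r = 2*z + 1) ∧ ((¬(3*vec[b + 3] + 2*r ≤ -2 ∧ mem[b + 3] ≤ -12)) → n + 4*t = -7).
Check whether ((3*vec[b + 3] + 2*r ≤ -2 ∧ mem[b + 3] ≤ -12) → 12*vec[0] + 3*n + 12*r = 2*z + 1) ∧ ((¬(3*vec[b + 3] + 2*r ≤ -1 ∧ mem[b + 3] ≤ -12)) → n + 4*t = -7) implies it.
Countermodel: at the initial state b = -3, mem = {[0] = -12, elsewhere -12}, n = -6, r = -2, t = 0, vec = {[0] = 1, elsewhere 1}, z = 0, the precondition holds but the weakest precondition fails.
Answer: invalid


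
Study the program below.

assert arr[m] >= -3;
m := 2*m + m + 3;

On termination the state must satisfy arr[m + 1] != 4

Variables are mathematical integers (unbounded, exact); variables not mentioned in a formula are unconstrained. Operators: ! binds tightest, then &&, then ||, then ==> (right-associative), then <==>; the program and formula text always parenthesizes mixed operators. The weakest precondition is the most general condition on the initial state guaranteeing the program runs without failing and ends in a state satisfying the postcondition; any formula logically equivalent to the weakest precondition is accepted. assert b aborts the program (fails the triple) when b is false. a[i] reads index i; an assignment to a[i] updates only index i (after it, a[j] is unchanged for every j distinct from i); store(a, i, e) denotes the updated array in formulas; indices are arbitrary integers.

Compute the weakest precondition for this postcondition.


Working backward. After the program, arr[m + 1] != 4 must hold.
Before m := 2*m + m + 3: arr[3*m + 4] != 4
Before assert arr[m] >= -3: arr[m] >= -3 && arr[3*m + 4] != 4
Answer: WP = arr[m] >= -3 && arr[3*m + 4] != 4


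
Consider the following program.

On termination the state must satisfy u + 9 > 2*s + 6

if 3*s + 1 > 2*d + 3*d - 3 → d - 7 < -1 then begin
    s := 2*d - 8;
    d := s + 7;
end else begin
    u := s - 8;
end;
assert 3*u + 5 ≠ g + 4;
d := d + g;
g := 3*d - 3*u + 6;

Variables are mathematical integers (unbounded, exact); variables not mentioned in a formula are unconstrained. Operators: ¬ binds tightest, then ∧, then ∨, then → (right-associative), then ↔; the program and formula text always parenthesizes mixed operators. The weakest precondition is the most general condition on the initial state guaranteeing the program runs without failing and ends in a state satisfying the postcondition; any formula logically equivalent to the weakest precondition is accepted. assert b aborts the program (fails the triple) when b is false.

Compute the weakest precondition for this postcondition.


Working backward. After the program, the postcondition u + 9 > 2*s + 6 must hold; in canonical form it is u > 2*s - 3.
Before g := 3*d - 3*u + 6: u > 2*s - 3
Before d := d + g: u > 2*s - 3
Before assert 3*u + 5 ≠ g + 4: 3*u ≠ g - 1 ∧ u > 2*s - 3
Then branch requires 3*u ≠ g - 1 ∧ u > 4*d - 19; else branch requires 3*s ≠ g + 23 ∧ s < -5.
Before the if: ((3*s > 5*d - 4 → d < 6) → (3*u ≠ g - 1 ∧ u > 4*d - 19)) ∧ ((¬(3*s > 5*d - 4 → d < 6)) → (3*s ≠ g + 23 ∧ s < -5))
Answer: WP = ((3*s > 5*d - 4 → d < 6) → (3*u ≠ g - 1 ∧ u > 4*d - 19)) ∧ ((¬(3*s > 5*d - 4 → d < 6)) → (3*s ≠ g + 23 ∧ s < -5))


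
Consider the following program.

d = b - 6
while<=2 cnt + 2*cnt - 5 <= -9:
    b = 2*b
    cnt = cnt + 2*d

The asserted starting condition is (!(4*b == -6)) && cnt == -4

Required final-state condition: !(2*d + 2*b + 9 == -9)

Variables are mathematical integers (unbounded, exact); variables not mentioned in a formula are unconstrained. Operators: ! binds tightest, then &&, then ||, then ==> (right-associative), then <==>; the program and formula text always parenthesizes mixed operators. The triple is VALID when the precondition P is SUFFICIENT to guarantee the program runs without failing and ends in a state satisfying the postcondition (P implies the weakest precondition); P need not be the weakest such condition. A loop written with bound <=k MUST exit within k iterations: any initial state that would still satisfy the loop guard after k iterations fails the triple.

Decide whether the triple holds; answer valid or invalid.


Working backward. After the program, the postcondition !(2*d + 2*b + 9 == -9) must hold; in canonical form it is !(2*b + 2*d == -18).
Before the loop (bound <=2), unroll the exhaustion recursion (WP_0 = exit-now case; WP_j = one more guarded iteration, up to j = 2):
  WP_0: (!(3*cnt <= -4)) && (!(2*b + 2*d == -18))
  WP_1: (3*cnt <= -4 ==> ((!(3*cnt + 6*d <= -4)) && (!(4*b + 2*d == -18)))) && ((!(3*cnt <= -4)) ==> (!(2*b + 2*d == -18)))
  WP_2: (3*cnt <= -4 ==> ((3*cnt + 6*d <= -4 ==> ((!(3*cnt + 12*d <= -4)) && (!(8*b + 2*d == -18)))) && ((!(3*cnt + 6*d <= -4)) ==> (!(4*b + 2*d == -18))))) && ((!(3*cnt <= -4)) ==> (!(2*b + 2*d == -18)))
So before the loop: (3*cnt <= -4 ==> ((3*cnt + 6*d <= -4 ==> ((!(3*cnt + 12*d <= -4)) && (!(8*b + 2*d == -18)))) && ((!(3*cnt + 6*d <= -4)) ==> (!(4*b + 2*d == -18))))) && ((!(3*cnt <= -4)) ==> (!(2*b + 2*d == -18)))
Before d := b - 6: (3*cnt <= -4 ==> ((6*b + 3*cnt <= 32 ==> ((!(12*b + 3*cnt <= 68)) && (!(10*b == -6)))) && ((!(6*b + 3*cnt <= 32)) ==> (!(6*b == -6))))) && ((!(3*cnt <= -4)) ==> (!(4*b == -6)))
The weakest precondition is (3*cnt <= -4 ==> ((6*b + 3*cnt <= 32 ==> ((!(12*b + 3*cnt <= 68)) && (!(10*b == -6)))) && ((!(6*b + 3*cnt <= 32)) ==> (!(6*b == -6))))) && ((!(3*cnt <= -4)) ==> (!(4*b == -6))).
Check whether (!(4*b == -6)) && cnt == -4 implies it.
Countermodel: at the initial state b = 0, cnt = -4, the precondition holds but the weakest precondition fails.
Answer: invalid


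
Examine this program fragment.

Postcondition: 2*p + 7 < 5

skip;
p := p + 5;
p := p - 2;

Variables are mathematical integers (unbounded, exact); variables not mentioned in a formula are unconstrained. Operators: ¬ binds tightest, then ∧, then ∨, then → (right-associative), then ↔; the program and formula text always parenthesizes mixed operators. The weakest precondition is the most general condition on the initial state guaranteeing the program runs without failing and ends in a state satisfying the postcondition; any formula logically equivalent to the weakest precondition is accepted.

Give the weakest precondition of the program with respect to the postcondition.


Working backward. After the program, the postcondition 2*p + 7 < 5 must hold; in canonical form it is 2*p < -2.
Before p := p - 2: 2*p < 2
Before p := p + 5: 2*p < -8
Before skip: 2*p < -8
Answer: WP = 2*p < -8


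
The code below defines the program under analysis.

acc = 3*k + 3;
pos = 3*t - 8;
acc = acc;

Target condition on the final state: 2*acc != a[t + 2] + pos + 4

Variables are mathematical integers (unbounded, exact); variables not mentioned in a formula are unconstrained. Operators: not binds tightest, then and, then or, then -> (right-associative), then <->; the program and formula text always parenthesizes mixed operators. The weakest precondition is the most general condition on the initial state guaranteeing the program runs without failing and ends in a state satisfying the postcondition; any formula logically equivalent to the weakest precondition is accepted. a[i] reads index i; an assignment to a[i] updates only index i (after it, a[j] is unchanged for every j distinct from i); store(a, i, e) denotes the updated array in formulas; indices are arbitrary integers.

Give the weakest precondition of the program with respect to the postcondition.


Working backward. After the program, 2*acc != a[t + 2] + pos + 4 must hold.
Before acc := acc: 2*acc != a[t + 2] + pos + 4
Before pos := 3*t - 8: 2*acc != a[t + 2] + 3*t - 4
Before acc := 3*k + 3: 6*k != a[t + 2] + 3*t - 10
Answer: WP = 6*k != a[t + 2] + 3*t - 10


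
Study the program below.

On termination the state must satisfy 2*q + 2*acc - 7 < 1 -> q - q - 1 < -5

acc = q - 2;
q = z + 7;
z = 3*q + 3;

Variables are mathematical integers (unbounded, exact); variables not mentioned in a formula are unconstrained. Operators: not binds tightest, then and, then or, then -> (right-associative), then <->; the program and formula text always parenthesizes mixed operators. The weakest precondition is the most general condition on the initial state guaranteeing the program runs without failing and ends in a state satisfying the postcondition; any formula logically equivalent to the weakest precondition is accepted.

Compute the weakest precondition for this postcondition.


Working backward. After the program, the postcondition 2*q + 2*acc - 7 < 1 -> q - q - 1 < -5 must hold; in canonical form it is not (2*acc + 2*q < 8).
Before z := 3*q + 3: not (2*acc + 2*q < 8)
Before q := z + 7: not (2*acc + 2*z < -6)
Before acc := q - 2: not (2*q + 2*z < -2)
Answer: WP = not (2*q + 2*z < -2)


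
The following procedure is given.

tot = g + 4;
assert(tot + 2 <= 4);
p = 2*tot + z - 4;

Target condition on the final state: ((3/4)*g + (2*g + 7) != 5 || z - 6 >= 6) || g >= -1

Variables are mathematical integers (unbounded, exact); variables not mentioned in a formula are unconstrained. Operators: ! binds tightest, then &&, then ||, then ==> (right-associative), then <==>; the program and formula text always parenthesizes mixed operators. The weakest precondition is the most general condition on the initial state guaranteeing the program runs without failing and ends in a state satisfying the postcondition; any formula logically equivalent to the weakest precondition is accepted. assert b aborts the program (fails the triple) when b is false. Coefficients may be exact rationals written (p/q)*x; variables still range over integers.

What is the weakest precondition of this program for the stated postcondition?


Working backward. After the program, the postcondition ((3/4)*g + (2*g + 7) != 5 || z - 6 >= 6) || g >= -1 must hold; in canonical form it is (11/4)*g != -2 || z >= 12 || g >= -1.
Before p := 2*tot + z - 4: (11/4)*g != -2 || z >= 12 || g >= -1
Before assert tot + 2 <= 4: tot <= 2 && ((11/4)*g != -2 || z >= 12 || g >= -1)
Before tot := g + 4: g <= -2 && ((11/4)*g != -2 || z >= 12 || g >= -1)
Answer: WP = g <= -2 && ((11/4)*g != -2 || z >= 12 || g >= -1)


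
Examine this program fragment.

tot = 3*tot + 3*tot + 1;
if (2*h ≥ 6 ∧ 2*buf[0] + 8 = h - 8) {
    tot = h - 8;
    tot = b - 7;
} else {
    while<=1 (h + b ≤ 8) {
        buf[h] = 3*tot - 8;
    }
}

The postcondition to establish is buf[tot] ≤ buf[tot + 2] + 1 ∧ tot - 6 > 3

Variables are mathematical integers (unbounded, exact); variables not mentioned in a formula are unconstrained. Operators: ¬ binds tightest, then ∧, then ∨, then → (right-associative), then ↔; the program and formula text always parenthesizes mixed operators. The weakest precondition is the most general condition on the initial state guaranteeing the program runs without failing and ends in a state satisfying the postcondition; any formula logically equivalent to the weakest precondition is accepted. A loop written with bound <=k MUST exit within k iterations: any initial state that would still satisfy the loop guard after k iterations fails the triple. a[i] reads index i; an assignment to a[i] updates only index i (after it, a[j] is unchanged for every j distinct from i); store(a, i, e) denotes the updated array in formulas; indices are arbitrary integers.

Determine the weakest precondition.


Working backward. After the program, the postcondition buf[tot] ≤ buf[tot + 2] + 1 ∧ tot - 6 > 3 must hold; in canonical form it is buf[tot] ≤ buf[tot + 2] + 1 ∧ tot > 9.
Then branch requires buf[b - 7] ≤ buf[b - 5] + 1 ∧ b > 16; else branch requires (b + h ≤ 8 → ((¬(b + h ≤ 8)) ∧ store(buf, h, 3*tot - 8)[tot] ≤ store(buf, h, 3*tot - 8)[tot + 2] + 1 ∧ tot > 9)) ∧ ((¬(b + h ≤ 8)) → (buf[tot] ≤ buf[tot + 2] + 1 ∧ tot > 9)).
Before the if: ((2*h ≥ 6 ∧ 2*buf[0] = h - 16) → (buf[b - 7] ≤ buf[b - 5] + 1 ∧ b > 16)) ∧ ((¬(2*h ≥ 6 ∧ 2*buf[0] = h - 16)) → ((b + h ≤ 8 → ((¬(b + h ≤ 8)) ∧ store(buf, h, 3*tot - 8)[tot] ≤ store(buf, h, 3*tot - 8)[tot + 2] + 1 ∧ tot > 9)) ∧ ((¬(b + h ≤ 8)) → (buf[tot] ≤ buf[tot + 2] + 1 ∧ tot > 9))))
Before tot := 3*tot + 3*tot + 1: ((2*h ≥ 6 ∧ 2*buf[0] = h - 16) → (buf[b - 7] ≤ buf[b - 5] + 1 ∧ b > 16)) ∧ ((¬(2*h ≥ 6 ∧ 2*buf[0] = h - 16)) → ((b + h ≤ 8 → ((¬(b + h ≤ 8)) ∧ store(buf, h, 18*tot - 5)[6*tot + 1] ≤ store(buf, h, 18*tot - 5)[6*tot + 3] + 1 ∧ 6*tot > 8)) ∧ ((¬(b + h ≤ 8)) → (buf[6*tot + 1] ≤ buf[6*tot + 3] + 1 ∧ 6*tot > 8))))
Answer: WP = ((2*h ≥ 6 ∧ 2*buf[0] = h - 16) → (buf[b - 7] ≤ buf[b - 5] + 1 ∧ b > 16)) ∧ ((¬(2*h ≥ 6 ∧ 2*buf[0] = h - 16)) → ((b + h ≤ 8 → ((¬(b + h ≤ 8)) ∧ store(buf, h, 18*tot - 5)[6*tot + 1] ≤ store(buf, h, 18*tot - 5)[6*tot + 3] + 1 ∧ 6*tot > 8)) ∧ ((¬(b + h ≤ 8)) → (buf[6*tot + 1] ≤ buf[6*tot + 3] + 1 ∧ 6*tot > 8))))


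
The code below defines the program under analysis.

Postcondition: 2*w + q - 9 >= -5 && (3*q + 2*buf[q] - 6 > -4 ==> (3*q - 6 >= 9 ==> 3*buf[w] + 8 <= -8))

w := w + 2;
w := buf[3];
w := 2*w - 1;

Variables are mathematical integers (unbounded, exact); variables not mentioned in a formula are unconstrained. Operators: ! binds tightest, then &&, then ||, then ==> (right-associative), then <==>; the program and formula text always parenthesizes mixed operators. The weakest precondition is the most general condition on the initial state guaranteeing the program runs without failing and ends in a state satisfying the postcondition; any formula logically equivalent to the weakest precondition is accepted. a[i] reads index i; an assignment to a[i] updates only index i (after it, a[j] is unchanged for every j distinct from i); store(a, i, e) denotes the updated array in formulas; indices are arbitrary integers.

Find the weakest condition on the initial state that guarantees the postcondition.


Working backward. After the program, the postcondition 2*w + q - 9 >= -5 && (3*q + 2*buf[q] - 6 > -4 ==> (3*q - 6 >= 9 ==> 3*buf[w] + 8 <= -8)) must hold; in canonical form it is q + 2*w >= 4 && (2*buf[q] + 3*q > 2 ==> (3*q >= 15 ==> 3*buf[w] <= -16)).
Before w := 2*w - 1: q + 4*w >= 6 && (2*buf[q] + 3*q > 2 ==> (3*q >= 15 ==> 3*buf[2*w - 1] <= -16))
Before w := buf[3]: 4*buf[3] + q >= 6 && (2*buf[q] + 3*q > 2 ==> (3*q >= 15 ==> 3*buf[2*buf[3] - 1] <= -16))
Before w := w + 2: 4*buf[3] + q >= 6 && (2*buf[q] + 3*q > 2 ==> (3*q >= 15 ==> 3*buf[2*buf[3] - 1] <= -16))
Answer: WP = 4*buf[3] + q >= 6 && (2*buf[q] + 3*q > 2 ==> (3*q >= 15 ==> 3*buf[2*buf[3] - 1] <= -16))


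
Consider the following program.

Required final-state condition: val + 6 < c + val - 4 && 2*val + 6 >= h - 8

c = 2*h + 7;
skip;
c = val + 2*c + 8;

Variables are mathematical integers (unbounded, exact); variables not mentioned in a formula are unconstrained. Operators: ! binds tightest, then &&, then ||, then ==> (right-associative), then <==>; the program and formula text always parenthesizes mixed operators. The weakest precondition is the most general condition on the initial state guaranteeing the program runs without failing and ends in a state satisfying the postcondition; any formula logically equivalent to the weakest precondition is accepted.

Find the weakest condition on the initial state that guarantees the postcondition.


Working backward. After the program, the postcondition val + 6 < c + val - 4 && 2*val + 6 >= h - 8 must hold; in canonical form it is c > 10 && 2*val >= h - 14.
Before c := val + 2*c + 8: 2*c + val > 2 && 2*val >= h - 14
Before skip: 2*c + val > 2 && 2*val >= h - 14
Before c := 2*h + 7: 4*h + val > -12 && 2*val >= h - 14
Answer: WP = 4*h + val > -12 && 2*val >= h - 14


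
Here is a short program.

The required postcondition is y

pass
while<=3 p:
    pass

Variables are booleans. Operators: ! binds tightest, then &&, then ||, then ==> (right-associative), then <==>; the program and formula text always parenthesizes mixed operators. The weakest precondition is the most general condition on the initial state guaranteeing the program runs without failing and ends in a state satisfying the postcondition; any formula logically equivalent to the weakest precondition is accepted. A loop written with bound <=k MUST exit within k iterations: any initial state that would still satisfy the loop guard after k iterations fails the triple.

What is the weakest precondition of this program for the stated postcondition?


Working backward. After the program, y must hold.
Before the loop (bound <=3), unroll the exhaustion recursion (WP_0 = exit-now case; WP_j = one more guarded iteration, up to j = 3):
  WP_0: (!p) && y
  WP_1: (p ==> ((!p) && y)) && ((!p) ==> y)
  WP_2: (p ==> ((p ==> ((!p) && y)) && ((!p) ==> y))) && ((!p) ==> y)
  WP_3: (p ==> ((p ==> ((p ==> ((!p) && y)) && ((!p) ==> y))) && ((!p) ==> y))) && ((!p) ==> y)
So before the loop: (p ==> ((p ==> ((p ==> ((!p) && y)) && ((!p) ==> y))) && ((!p) ==> y))) && ((!p) ==> y)
Before skip: (p ==> ((p ==> ((p ==> ((!p) && y)) && ((!p) ==> y))) && ((!p) ==> y))) && ((!p) ==> y)
Answer: WP = (p ==> ((p ==> ((p ==> ((!p) && y)) && ((!p) ==> y))) && ((!p) ==> y))) && ((!p) ==> y)


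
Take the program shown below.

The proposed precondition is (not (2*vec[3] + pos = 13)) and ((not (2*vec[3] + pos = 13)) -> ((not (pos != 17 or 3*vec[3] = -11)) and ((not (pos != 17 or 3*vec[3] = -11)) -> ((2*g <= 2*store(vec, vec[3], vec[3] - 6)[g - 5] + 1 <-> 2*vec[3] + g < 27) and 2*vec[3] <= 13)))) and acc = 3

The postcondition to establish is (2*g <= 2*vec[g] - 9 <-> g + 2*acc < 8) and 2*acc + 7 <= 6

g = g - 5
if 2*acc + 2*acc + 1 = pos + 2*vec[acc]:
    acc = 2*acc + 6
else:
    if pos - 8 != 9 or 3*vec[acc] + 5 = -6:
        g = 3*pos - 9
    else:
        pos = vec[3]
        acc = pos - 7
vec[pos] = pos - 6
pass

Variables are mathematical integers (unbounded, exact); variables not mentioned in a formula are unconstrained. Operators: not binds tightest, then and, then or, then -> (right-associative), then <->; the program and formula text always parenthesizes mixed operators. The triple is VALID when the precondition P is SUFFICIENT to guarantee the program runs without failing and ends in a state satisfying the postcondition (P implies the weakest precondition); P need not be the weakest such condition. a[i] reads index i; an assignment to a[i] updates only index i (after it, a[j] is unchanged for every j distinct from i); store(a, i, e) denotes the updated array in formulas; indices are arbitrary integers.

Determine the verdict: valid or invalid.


Working backward. After the program, the postcondition (2*g <= 2*vec[g] - 9 <-> g + 2*acc < 8) and 2*acc + 7 <= 6 must hold; in canonical form it is (2*g <= 2*vec[g] - 9 <-> 2*acc + g < 8) and 2*acc <= -1.
Before skip: (2*g <= 2*vec[g] - 9 <-> 2*acc + g < 8) and 2*acc <= -1
Before vec[pos] := pos - 6: (2*g <= 2*store(vec, pos, pos - 6)[g] - 9 <-> 2*acc + g < 8) and 2*acc <= -1
Then branch requires (2*g <= 2*store(vec, pos, pos - 6)[g] - 9 <-> 4*acc + g < -4) and 4*acc <= -13; else branch requires ((pos != 17 or 3*vec[acc] = -11) -> ((6*pos <= 2*store(vec, pos, pos - 6)[3*pos - 9] + 9 <-> 2*acc + 3*pos < 17) and 2*acc <= -1)) and ((not (pos != 17 or 3*vec[acc] = -11)) -> ((2*g <= 2*store(vec, vec[3], vec[3] - 6)[g] - 9 <-> 2*vec[3] + g < 22) and 2*vec[3] <= 13)).
Before the if: (4*acc = 2*vec[acc] + pos - 1 -> ((2*g <= 2*store(vec, pos, pos - 6)[g] - 9 <-> 4*acc + g < -4) and 4*acc <= -13)) and ((not (4*acc = 2*vec[acc] + pos - 1)) -> (((pos != 17 or 3*vec[acc] = -11) -> ((6*pos <= 2*store(vec, pos, pos - 6)[3*pos - 9] + 9 <-> 2*acc + 3*pos < 17) and 2*acc <= -1)) and ((not (pos != 17 or 3*vec[acc] = -11)) -> ((2*g <= 2*store(vec, vec[3], vec[3] - 6)[g] - 9 <-> 2*vec[3] + g < 22) and 2*vec[3] <= 13))))
Before g := g - 5: (4*acc = 2*vec[acc] + pos - 1 -> ((2*g <= 2*store(vec, pos, pos - 6)[g - 5] + 1 <-> 4*acc + g < 1) and 4*acc <= -13)) and ((not (4*acc = 2*vec[acc] + pos - 1)) -> (((pos != 17 or 3*vec[acc] = -11) -> ((6*pos <= 2*store(vec, pos, pos - 6)[3*pos - 9] + 9 <-> 2*acc + 3*pos < 17) and 2*acc <= -1)) and ((not (pos != 17 or 3*vec[acc] = -11)) -> ((2*g <= 2*store(vec, vec[3], vec[3] - 6)[g - 5] + 1 <-> 2*vec[3] + g < 27) and 2*vec[3] <= 13))))
The weakest precondition is (4*acc = 2*vec[acc] + pos - 1 -> ((2*g <= 2*store(vec, pos, pos - 6)[g - 5] + 1 <-> 4*acc + g < 1) and 4*acc <= -13)) and ((not (4*acc = 2*vec[acc] + pos - 1)) -> (((pos != 17 or 3*vec[acc] = -11) -> ((6*pos <= 2*store(vec, pos, pos - 6)[3*pos - 9] + 9 <-> 2*acc + 3*pos < 17) and 2*acc <= -1)) and ((not (pos != 17 or 3*vec[acc] = -11)) -> ((2*g <= 2*store(vec, vec[3], vec[3] - 6)[g - 5] + 1 <-> 2*vec[3] + g < 27) and 2*vec[3] <= 13)))).
Check whether (not (2*vec[3] + pos = 13)) and ((not (2*vec[3] + pos = 13)) -> ((not (pos != 17 or 3*vec[3] = -11)) and ((not (pos != 17 or 3*vec[3] = -11)) -> ((2*g <= 2*store(vec, vec[3], vec[3] - 6)[g - 5] + 1 <-> 2*vec[3] + g < 27) and 2*vec[3] <= 13)))) and acc = 3 implies it.
Every state satisfying the precondition satisfies the weakest precondition: the implication holds.
Answer: valid


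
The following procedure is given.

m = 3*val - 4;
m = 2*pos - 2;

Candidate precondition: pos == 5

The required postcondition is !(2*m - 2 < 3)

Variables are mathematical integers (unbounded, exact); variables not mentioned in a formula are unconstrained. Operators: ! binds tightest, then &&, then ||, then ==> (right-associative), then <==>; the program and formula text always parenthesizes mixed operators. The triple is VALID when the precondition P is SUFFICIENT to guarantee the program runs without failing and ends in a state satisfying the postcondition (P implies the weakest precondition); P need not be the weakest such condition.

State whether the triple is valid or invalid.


Working backward. After the program, the postcondition !(2*m - 2 < 3) must hold; in canonical form it is !(2*m < 5).
Before m := 2*pos - 2: !(4*pos < 9)
Before m := 3*val - 4: !(4*pos < 9)
The weakest precondition is !(4*pos < 9).
Check whether pos == 5 implies it.
Every state satisfying the precondition satisfies the weakest precondition: the implication holds.
Answer: valid


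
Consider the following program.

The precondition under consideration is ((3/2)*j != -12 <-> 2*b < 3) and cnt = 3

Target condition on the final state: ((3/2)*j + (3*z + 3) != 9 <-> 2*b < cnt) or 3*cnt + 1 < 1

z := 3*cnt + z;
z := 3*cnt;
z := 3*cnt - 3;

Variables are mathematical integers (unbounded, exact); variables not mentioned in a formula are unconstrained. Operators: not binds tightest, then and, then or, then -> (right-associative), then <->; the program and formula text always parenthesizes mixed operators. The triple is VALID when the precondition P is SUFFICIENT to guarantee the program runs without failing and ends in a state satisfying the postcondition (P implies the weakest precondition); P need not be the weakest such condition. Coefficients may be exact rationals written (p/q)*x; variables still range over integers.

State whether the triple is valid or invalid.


Working backward. After the program, the postcondition ((3/2)*j + (3*z + 3) != 9 <-> 2*b < cnt) or 3*cnt + 1 < 1 must hold; in canonical form it is ((3/2)*j + 3*z != 6 <-> 2*b < cnt) or 3*cnt < 0.
Before z := 3*cnt - 3: (9*cnt + (3/2)*j != 15 <-> 2*b < cnt) or 3*cnt < 0
Before z := 3*cnt: (9*cnt + (3/2)*j != 15 <-> 2*b < cnt) or 3*cnt < 0
Before z := 3*cnt + z: (9*cnt + (3/2)*j != 15 <-> 2*b < cnt) or 3*cnt < 0
The weakest precondition is (9*cnt + (3/2)*j != 15 <-> 2*b < cnt) or 3*cnt < 0.
Check whether ((3/2)*j != -12 <-> 2*b < 3) and cnt = 3 implies it.
Every state satisfying the precondition satisfies the weakest precondition: the implication holds.
Answer: valid


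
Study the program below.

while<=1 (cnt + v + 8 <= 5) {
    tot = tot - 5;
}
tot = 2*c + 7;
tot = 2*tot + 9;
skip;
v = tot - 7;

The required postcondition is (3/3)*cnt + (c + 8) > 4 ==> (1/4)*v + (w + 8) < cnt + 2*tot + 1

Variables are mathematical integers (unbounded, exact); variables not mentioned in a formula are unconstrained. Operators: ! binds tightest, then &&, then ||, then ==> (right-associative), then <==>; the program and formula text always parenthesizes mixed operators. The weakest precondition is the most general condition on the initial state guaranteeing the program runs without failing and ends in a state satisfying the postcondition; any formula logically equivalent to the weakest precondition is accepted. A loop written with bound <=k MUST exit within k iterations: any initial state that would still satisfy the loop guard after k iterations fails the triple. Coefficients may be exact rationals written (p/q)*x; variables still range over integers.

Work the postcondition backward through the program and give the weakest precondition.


Working backward. After the program, the postcondition (3/3)*cnt + (c + 8) > 4 ==> (1/4)*v + (w + 8) < cnt + 2*tot + 1 must hold; in canonical form it is c + cnt > -4 ==> (1/4)*v + w < cnt + 2*tot - 7.
Before v := tot - 7: c + cnt > -4 ==> w < cnt + (7/4)*tot - 21/4
Before skip: c + cnt > -4 ==> w < cnt + (7/4)*tot - 21/4
Before tot := 2*tot + 9: c + cnt > -4 ==> w < cnt + (7/2)*tot + 21/2
Before tot := 2*c + 7: c + cnt > -4 ==> w < 7*c + cnt + 35
Before the loop (bound <=1), unroll the exhaustion recursion (WP_0 = exit-now case; WP_j = one more guarded iteration, up to j = 1):
  WP_0: (!(cnt + v <= -3)) && (c + cnt > -4 ==> w < 7*c + cnt + 35)
  WP_1: (cnt + v <= -3 ==> ((!(cnt + v <= -3)) && (c + cnt > -4 ==> w < 7*c + cnt + 35))) && ((!(cnt + v <= -3)) ==> (c + cnt > -4 ==> w < 7*c + cnt + 35))
So before the loop: (cnt + v <= -3 ==> ((!(cnt + v <= -3)) && (c + cnt > -4 ==> w < 7*c + cnt + 35))) && ((!(cnt + v <= -3)) ==> (c + cnt > -4 ==> w < 7*c + cnt + 35))
Answer: WP = (cnt + v <= -3 ==> ((!(cnt + v <= -3)) && (c + cnt > -4 ==> w < 7*c + cnt + 35))) && ((!(cnt + v <= -3)) ==> (c + cnt > -4 ==> w < 7*c + cnt + 35))


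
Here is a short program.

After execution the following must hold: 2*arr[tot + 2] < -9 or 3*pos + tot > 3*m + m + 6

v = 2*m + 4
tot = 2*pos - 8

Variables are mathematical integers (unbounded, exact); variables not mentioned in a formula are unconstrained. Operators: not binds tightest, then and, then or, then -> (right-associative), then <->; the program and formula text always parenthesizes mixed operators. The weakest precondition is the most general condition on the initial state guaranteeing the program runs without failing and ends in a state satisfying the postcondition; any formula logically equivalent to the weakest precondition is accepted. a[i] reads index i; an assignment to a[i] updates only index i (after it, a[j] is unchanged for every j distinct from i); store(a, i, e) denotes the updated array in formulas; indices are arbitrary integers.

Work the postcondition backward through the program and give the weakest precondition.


Working backward. After the program, the postcondition 2*arr[tot + 2] < -9 or 3*pos + tot > 3*m + m + 6 must hold; in canonical form it is 2*arr[tot + 2] < -9 or 3*pos + tot > 4*m + 6.
Before tot := 2*pos - 8: 2*arr[2*pos - 6] < -9 or 5*pos > 4*m + 14
Before v := 2*m + 4: 2*arr[2*pos - 6] < -9 or 5*pos > 4*m + 14
Answer: WP = 2*arr[2*pos - 6] < -9 or 5*pos > 4*m + 14


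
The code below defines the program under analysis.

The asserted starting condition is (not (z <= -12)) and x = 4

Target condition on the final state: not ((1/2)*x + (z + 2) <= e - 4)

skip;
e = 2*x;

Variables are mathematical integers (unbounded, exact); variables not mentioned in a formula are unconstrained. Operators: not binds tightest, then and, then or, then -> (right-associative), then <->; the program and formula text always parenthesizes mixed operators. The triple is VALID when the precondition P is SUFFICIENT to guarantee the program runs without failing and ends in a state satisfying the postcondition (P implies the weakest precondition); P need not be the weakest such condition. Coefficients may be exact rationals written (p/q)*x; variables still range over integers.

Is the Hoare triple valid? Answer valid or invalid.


Working backward. After the program, the postcondition not ((1/2)*x + (z + 2) <= e - 4) must hold; in canonical form it is not ((1/2)*x + z <= e - 6).
Before e := 2*x: not (z <= (3/2)*x - 6)
Before skip: not (z <= (3/2)*x - 6)
The weakest precondition is not (z <= (3/2)*x - 6).
Check whether (not (z <= -12)) and x = 4 implies it.
Countermodel: at the initial state x = 4, z = -11, the precondition holds but the weakest precondition fails.
Answer: invalid


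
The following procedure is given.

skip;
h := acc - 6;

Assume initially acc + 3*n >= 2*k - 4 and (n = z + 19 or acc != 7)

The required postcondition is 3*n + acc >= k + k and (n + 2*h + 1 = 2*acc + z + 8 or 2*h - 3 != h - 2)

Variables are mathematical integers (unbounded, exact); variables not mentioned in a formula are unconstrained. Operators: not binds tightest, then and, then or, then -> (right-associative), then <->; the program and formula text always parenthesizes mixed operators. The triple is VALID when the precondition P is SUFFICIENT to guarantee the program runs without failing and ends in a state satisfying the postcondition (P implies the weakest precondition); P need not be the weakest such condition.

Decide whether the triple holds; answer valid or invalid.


Working backward. After the program, the postcondition 3*n + acc >= k + k and (n + 2*h + 1 = 2*acc + z + 8 or 2*h - 3 != h - 2) must hold; in canonical form it is acc + 3*n >= 2*k and (2*h + n = 2*acc + z + 7 or h != 1).
Before h := acc - 6: acc + 3*n >= 2*k and (n = z + 19 or acc != 7)
Before skip: acc + 3*n >= 2*k and (n = z + 19 or acc != 7)
The weakest precondition is acc + 3*n >= 2*k and (n = z + 19 or acc != 7).
Check whether acc + 3*n >= 2*k - 4 and (n = z + 19 or acc != 7) implies it.
Countermodel: at the initial state acc = -1, k = 0, n = 0, z = -19, the precondition holds but the weakest precondition fails.
Answer: invalid


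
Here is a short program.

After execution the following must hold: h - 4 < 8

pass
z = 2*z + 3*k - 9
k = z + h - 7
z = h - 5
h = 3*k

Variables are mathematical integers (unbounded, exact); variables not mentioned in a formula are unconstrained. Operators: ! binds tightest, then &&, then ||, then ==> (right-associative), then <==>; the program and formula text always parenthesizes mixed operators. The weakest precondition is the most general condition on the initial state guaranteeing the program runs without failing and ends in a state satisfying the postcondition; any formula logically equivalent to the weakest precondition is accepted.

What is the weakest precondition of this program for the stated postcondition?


Working backward. After the program, the postcondition h - 4 < 8 must hold; in canonical form it is h < 12.
Before h := 3*k: 3*k < 12
Before z := h - 5: 3*k < 12
Before k := z + h - 7: 3*h + 3*z < 33
Before z := 2*z + 3*k - 9: 3*h + 9*k + 6*z < 60
Before skip: 3*h + 9*k + 6*z < 60
Answer: WP = 3*h + 9*k + 6*z < 60


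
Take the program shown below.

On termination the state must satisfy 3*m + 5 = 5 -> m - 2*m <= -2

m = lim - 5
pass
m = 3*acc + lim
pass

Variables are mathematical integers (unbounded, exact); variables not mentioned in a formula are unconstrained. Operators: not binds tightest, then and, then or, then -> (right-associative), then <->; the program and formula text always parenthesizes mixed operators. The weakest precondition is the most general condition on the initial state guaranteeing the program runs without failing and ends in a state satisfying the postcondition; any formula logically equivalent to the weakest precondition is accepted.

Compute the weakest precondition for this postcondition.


Working backward. After the program, the postcondition 3*m + 5 = 5 -> m - 2*m <= -2 must hold; in canonical form it is 3*m = 0 -> m >= 2.
Before skip: 3*m = 0 -> m >= 2
Before m := 3*acc + lim: 9*acc + 3*lim = 0 -> 3*acc + lim >= 2
Before skip: 9*acc + 3*lim = 0 -> 3*acc + lim >= 2
Before m := lim - 5: 9*acc + 3*lim = 0 -> 3*acc + lim >= 2
Answer: WP = 9*acc + 3*lim = 0 -> 3*acc + lim >= 2
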